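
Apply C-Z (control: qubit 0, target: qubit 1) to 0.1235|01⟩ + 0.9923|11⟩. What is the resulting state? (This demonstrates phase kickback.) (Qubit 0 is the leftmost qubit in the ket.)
0.1235|01⟩ - 0.9923|11⟩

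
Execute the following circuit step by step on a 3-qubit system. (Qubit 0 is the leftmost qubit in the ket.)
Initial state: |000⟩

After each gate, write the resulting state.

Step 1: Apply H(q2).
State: 1/√2|000⟩ + 1/√2|001⟩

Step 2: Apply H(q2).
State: |000⟩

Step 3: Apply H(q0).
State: 1/√2|000⟩ + 1/√2|100⟩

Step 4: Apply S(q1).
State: 1/√2|000⟩ + 1/√2|100⟩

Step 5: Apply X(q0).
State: 1/√2|000⟩ + 1/√2|100⟩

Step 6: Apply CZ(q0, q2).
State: 1/√2|000⟩ + 1/√2|100⟩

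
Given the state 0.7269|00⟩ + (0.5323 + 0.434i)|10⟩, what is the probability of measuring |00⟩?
0.5284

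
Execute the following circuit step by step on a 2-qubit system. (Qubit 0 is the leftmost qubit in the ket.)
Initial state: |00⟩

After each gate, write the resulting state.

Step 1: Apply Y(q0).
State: i|10⟩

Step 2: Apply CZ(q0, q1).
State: i|10⟩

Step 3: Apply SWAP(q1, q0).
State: i|01⟩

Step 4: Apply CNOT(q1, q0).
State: i|11⟩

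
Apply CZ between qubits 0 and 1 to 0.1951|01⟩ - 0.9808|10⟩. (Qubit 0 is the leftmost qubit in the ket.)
0.1951|01⟩ - 0.9808|10⟩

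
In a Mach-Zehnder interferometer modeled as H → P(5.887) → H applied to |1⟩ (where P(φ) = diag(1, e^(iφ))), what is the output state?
(0.03873 + 0.193i)|0⟩ + (0.9613 - 0.193i)|1⟩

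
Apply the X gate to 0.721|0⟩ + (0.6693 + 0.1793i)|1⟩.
(0.6693 + 0.1793i)|0⟩ + 0.721|1⟩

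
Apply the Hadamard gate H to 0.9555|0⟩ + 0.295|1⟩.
0.8842|0⟩ + 0.467|1⟩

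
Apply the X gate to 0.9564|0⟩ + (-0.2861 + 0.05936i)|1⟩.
(-0.2861 + 0.05936i)|0⟩ + 0.9564|1⟩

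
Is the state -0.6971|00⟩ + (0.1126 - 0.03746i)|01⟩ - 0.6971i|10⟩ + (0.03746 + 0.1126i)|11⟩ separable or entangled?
Separable

Writing the state as a|00⟩ + b|01⟩ + c|10⟩ + d|11⟩, it is a product state iff ad − bc = 0.
Here (a, b, c, d) = (-0.6971, (0.1126 - 0.03746i), -0.6971i, (0.03746 + 0.1126i)): ad − bc = (-0.6971)(0.03746 + 0.1126i) − (0.1126 - 0.03746i)(-0.6971i) = 0, so the state is separable.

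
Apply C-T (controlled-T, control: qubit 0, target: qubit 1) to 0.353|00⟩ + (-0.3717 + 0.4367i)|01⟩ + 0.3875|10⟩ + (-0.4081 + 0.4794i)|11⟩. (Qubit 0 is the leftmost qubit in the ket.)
0.353|00⟩ + (-0.3717 + 0.4367i)|01⟩ + 0.3875|10⟩ + (-0.6276 + 0.05042i)|11⟩

C-T leaves the control-|0⟩ kets |00⟩, |01⟩ unchanged and applies T to qubit 1 on the control-|1⟩ pair (|10⟩, |11⟩).
T = [[1, 0], [0, (1/√2 + (1/√2)i)]].
With a = amp(|10⟩) = 0.3875 and b = amp(|11⟩) = (-0.4081 + 0.4794i):
new amp(|10⟩) = (1)·a = 0.3875
new amp(|11⟩) = (1/√2 + (1/√2)i)·b = (-0.6276 + 0.05042i)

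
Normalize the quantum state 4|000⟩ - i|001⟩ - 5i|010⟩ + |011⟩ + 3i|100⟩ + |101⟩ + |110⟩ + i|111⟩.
0.5394|000⟩ - 0.1348i|001⟩ - 0.6742i|010⟩ + 0.1348|011⟩ + 0.4045i|100⟩ + 0.1348|101⟩ + 0.1348|110⟩ + 0.1348i|111⟩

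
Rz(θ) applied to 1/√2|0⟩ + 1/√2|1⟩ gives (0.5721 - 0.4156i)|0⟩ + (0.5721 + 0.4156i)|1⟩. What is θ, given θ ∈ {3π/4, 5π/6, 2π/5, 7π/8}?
2π/5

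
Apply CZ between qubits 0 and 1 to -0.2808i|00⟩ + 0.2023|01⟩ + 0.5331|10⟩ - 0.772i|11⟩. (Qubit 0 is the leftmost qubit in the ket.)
-0.2808i|00⟩ + 0.2023|01⟩ + 0.5331|10⟩ + 0.772i|11⟩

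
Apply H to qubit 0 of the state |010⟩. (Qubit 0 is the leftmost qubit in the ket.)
1/√2|010⟩ + 1/√2|110⟩

H on qubit 0 mixes each pair of kets that differ only in qubit 0: amplitudes (a, b) of (|…0…⟩, |…1…⟩) become ((a + b)/√2, (a − b)/√2). Kets absent from the input have amplitude 0.
(|010⟩, |110⟩): (a, b) = (1, 0) → (1/√2, 1/√2)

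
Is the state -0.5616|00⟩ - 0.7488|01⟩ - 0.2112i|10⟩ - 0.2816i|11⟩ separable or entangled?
Separable

Writing the state as a|00⟩ + b|01⟩ + c|10⟩ + d|11⟩, it is a product state iff ad − bc = 0.
Here (a, b, c, d) = (-0.5616, -0.7488, -0.2112i, -0.2816i): ad − bc = (-0.5616)(-0.2816i) − (-0.7488)(-0.2112i) = 0, so the state is separable.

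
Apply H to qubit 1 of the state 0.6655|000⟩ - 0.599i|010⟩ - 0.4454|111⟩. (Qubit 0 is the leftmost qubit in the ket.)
(0.4706 - 0.4236i)|000⟩ + (0.4706 + 0.4236i)|010⟩ - 0.3149|101⟩ + 0.3149|111⟩

H on qubit 1 mixes each pair of kets that differ only in qubit 1: amplitudes (a, b) of (|…0…⟩, |…1…⟩) become ((a + b)/√2, (a − b)/√2). Kets absent from the input have amplitude 0.
(|000⟩, |010⟩): (a, b) = (0.6655, -0.599i) → ((0.4706 - 0.4236i), (0.4706 + 0.4236i))
(|101⟩, |111⟩): (a, b) = (0, -0.4454) → (-0.3149, 0.3149)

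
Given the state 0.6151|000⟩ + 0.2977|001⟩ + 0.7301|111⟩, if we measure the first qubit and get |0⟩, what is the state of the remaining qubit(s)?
0.9001|00⟩ + 0.4356|01⟩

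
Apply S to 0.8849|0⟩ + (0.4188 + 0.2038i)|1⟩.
0.8849|0⟩ + (-0.2038 + 0.4188i)|1⟩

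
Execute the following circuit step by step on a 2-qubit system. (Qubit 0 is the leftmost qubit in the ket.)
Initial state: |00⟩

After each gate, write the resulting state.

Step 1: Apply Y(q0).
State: i|10⟩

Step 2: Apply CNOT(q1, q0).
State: i|10⟩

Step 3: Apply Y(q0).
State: |00⟩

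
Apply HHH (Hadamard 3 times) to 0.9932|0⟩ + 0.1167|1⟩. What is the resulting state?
0.7848|0⟩ + 0.6198|1⟩

H² = I, so H^3 = H: a single Hadamard. With (a, b) = (0.9932, 0.1167), H gives ((a + b)/√2, (a − b)/√2) = (0.7848, 0.6198).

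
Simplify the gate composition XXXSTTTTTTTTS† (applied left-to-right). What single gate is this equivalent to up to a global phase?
X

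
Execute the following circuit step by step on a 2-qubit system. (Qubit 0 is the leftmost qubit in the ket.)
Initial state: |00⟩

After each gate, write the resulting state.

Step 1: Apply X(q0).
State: |10⟩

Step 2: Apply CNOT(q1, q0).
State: |10⟩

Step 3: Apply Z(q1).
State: |10⟩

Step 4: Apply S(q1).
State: |10⟩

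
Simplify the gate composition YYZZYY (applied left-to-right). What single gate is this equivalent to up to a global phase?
I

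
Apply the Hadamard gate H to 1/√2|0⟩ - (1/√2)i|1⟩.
(1/2 - (1/2)i)|0⟩ + (1/2 + (1/2)i)|1⟩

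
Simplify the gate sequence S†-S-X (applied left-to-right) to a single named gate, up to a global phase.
X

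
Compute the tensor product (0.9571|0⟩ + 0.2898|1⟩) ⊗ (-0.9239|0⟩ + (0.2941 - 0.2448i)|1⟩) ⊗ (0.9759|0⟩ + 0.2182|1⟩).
-0.863|000⟩ - 0.1929|001⟩ + (0.2747 - 0.2287i)|010⟩ + (0.06142 - 0.05112i)|011⟩ - 0.2613|100⟩ - 0.05842|101⟩ + (0.08318 - 0.06923i)|110⟩ + (0.0186 - 0.01548i)|111⟩

amp(|b₁b₂…⟩) = product of the factor amplitudes for bits b₁, b₂, …; only kets whose every factor amplitude is nonzero survive.
|000⟩: (0.9571)(-0.9239)(0.9759) = -0.863
|001⟩: (0.9571)(-0.9239)(0.2182) = -0.1929
|010⟩: (0.9571)(0.2941 - 0.2448i)(0.9759) = (0.2747 - 0.2287i)
|011⟩: (0.9571)(0.2941 - 0.2448i)(0.2182) = (0.06142 - 0.05112i)
|100⟩: (0.2898)(-0.9239)(0.9759) = -0.2613
|101⟩: (0.2898)(-0.9239)(0.2182) = -0.05842
|110⟩: (0.2898)(0.2941 - 0.2448i)(0.9759) = (0.08318 - 0.06923i)
|111⟩: (0.2898)(0.2941 - 0.2448i)(0.2182) = (0.0186 - 0.01548i)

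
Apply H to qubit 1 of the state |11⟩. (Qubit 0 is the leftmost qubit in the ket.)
1/√2|10⟩ - 1/√2|11⟩

H on qubit 1 mixes each pair of kets that differ only in qubit 1: amplitudes (a, b) of (|…0…⟩, |…1…⟩) become ((a + b)/√2, (a − b)/√2). Kets absent from the input have amplitude 0.
(|10⟩, |11⟩): (a, b) = (0, 1) → (1/√2, -1/√2)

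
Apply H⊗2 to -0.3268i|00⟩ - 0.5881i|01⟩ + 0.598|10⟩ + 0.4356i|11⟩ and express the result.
(0.299 - 0.2397i)|00⟩ + (0.299 - 0.08715i)|01⟩ + (-0.299 - 0.6753i)|10⟩ + (-0.299 + 0.3485i)|11⟩

H⊗2 gives amp(|y⟩) = (1/2) Σ_x (−1)^(x·y) amp(|x⟩), where x·y is the number of positions in which both x and y have a 1.
|00⟩: (-0.3268i - 0.5881i + 0.598 + 0.4356i)/2 = (0.299 - 0.2397i)
|01⟩: (-0.3268i + 0.5881i + 0.598 - 0.4356i)/2 = (0.299 - 0.08715i)
|10⟩: (-0.3268i - 0.5881i - 0.598 - 0.4356i)/2 = (-0.299 - 0.6753i)
|11⟩: (-0.3268i + 0.5881i - 0.598 + 0.4356i)/2 = (-0.299 + 0.3485i)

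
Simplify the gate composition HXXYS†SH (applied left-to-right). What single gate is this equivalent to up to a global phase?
Y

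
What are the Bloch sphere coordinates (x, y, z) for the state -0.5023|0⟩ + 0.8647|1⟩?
(-0.8687, 0, -0.4954)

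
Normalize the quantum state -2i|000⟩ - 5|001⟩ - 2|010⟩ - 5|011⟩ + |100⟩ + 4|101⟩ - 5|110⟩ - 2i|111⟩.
-0.1961i|000⟩ - 0.4903|001⟩ - 0.1961|010⟩ - 0.4903|011⟩ + 0.09806|100⟩ + 0.3922|101⟩ - 0.4903|110⟩ - 0.1961i|111⟩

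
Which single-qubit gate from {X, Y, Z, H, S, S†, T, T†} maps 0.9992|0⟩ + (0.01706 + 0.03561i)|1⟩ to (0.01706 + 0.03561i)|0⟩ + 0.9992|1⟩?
X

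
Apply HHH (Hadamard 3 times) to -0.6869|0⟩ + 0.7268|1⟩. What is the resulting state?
0.02821|0⟩ - 0.9996|1⟩

H² = I, so H^3 = H: a single Hadamard. With (a, b) = (-0.6869, 0.7268), H gives ((a + b)/√2, (a − b)/√2) = (0.02821, -0.9996).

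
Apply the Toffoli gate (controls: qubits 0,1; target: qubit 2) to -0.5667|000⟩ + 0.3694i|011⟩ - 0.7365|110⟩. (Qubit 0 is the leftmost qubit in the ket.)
-0.5667|000⟩ + 0.3694i|011⟩ - 0.7365|111⟩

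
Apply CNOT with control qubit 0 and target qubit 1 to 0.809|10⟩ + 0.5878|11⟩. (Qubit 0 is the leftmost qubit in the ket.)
0.5878|10⟩ + 0.809|11⟩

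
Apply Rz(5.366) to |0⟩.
(-0.8967 - 0.4427i)|0⟩

Rz(5.366) = [[e^(−iθ/2), 0], [0, e^(iθ/2)]] with e^(±iθ/2) = cos(θ/2) ± i·sin(θ/2); θ = 5.366, cos(θ/2) ≈ -0.896676, sin(θ/2) ≈ 0.442687.
With a = amp(|0⟩) = 1 and b = amp(|1⟩) = 0:
new amp(|0⟩) = (-0.896676 - 0.442687i)·a = (-0.8967 - 0.4427i)
new amp(|1⟩) = (-0.896676 + 0.442687i)·b = 0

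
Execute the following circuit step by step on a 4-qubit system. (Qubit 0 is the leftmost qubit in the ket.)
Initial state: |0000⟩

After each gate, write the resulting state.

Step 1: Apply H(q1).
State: 1/√2|0000⟩ + 1/√2|0100⟩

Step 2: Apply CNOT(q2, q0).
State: 1/√2|0000⟩ + 1/√2|0100⟩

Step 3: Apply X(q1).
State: 1/√2|0000⟩ + 1/√2|0100⟩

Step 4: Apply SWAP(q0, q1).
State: 1/√2|0000⟩ + 1/√2|1000⟩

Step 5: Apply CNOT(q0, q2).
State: 1/√2|0000⟩ + 1/√2|1010⟩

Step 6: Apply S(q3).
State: 1/√2|0000⟩ + 1/√2|1010⟩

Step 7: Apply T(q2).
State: 1/√2|0000⟩ + (1/2 + (1/2)i)|1010⟩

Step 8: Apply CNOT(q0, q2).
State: 1/√2|0000⟩ + (1/2 + (1/2)i)|1000⟩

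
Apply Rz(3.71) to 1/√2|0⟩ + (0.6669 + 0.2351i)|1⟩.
(-0.1983 - 0.6787i)|0⟩ + (-0.4127 + 0.5742i)|1⟩

Rz(3.71) = [[e^(−iθ/2), 0], [0, e^(iθ/2)]] with e^(±iθ/2) = cos(θ/2) ± i·sin(θ/2); θ = 3.71, cos(θ/2) ≈ -0.280393, sin(θ/2) ≈ 0.959885.
With a = amp(|0⟩) = 1/√2 and b = amp(|1⟩) = (0.6669 + 0.2351i):
new amp(|0⟩) = (-0.280393 - 0.959885i)·a = (-0.1983 - 0.6787i)
new amp(|1⟩) = (-0.280393 + 0.959885i)·b = (-0.4127 + 0.5742i)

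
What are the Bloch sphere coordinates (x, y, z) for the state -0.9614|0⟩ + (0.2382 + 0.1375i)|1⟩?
(-0.458, -0.2644, 0.8486)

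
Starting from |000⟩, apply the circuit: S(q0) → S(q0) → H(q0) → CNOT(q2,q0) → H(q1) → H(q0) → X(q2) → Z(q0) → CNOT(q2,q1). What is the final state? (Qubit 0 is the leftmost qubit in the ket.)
1/√2|001⟩ + 1/√2|011⟩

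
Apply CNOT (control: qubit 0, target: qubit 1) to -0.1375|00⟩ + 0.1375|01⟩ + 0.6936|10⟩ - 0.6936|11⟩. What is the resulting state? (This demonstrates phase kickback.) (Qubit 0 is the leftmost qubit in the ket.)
-0.1375|00⟩ + 0.1375|01⟩ - 0.6936|10⟩ + 0.6936|11⟩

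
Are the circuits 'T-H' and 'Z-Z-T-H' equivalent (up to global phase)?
Yes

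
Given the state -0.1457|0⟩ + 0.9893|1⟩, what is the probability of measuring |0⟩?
0.02123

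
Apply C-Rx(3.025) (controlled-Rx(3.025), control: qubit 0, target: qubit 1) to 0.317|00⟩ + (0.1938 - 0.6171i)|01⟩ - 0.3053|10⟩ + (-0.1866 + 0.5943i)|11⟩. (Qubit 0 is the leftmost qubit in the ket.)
0.317|00⟩ + (0.1938 - 0.6171i)|01⟩ + (0.5755 + 0.1863i)|10⟩ + (-0.01087 + 0.3394i)|11⟩

C-Rx(3.025) leaves the control-|0⟩ kets |00⟩, |01⟩ unchanged and applies Rx(3.025) to qubit 1 on the control-|1⟩ pair (|10⟩, |11⟩).
Rx(3.025) = [[cos(θ/2), −i·sin(θ/2)], [−i·sin(θ/2), cos(θ/2)]]; θ = 3.025, cos(θ/2) ≈ 0.0582633, sin(θ/2) ≈ 0.998301.
With a = amp(|10⟩) = -0.3053 and b = amp(|11⟩) = (-0.1866 + 0.5943i):
new amp(|10⟩) = (0.0582633)·a + (-0.998301i)·b = (0.5755 + 0.1863i)
new amp(|11⟩) = (-0.998301i)·a + (0.0582633)·b = (-0.01087 + 0.3394i)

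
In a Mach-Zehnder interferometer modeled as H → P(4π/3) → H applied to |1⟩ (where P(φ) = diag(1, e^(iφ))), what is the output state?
(0.75 + 0.433i)|0⟩ + (0.25 - 0.433i)|1⟩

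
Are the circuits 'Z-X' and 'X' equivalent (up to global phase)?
No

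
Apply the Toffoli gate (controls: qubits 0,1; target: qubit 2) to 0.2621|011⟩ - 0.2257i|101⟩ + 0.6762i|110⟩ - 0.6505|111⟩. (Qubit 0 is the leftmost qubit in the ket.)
0.2621|011⟩ - 0.2257i|101⟩ - 0.6505|110⟩ + 0.6762i|111⟩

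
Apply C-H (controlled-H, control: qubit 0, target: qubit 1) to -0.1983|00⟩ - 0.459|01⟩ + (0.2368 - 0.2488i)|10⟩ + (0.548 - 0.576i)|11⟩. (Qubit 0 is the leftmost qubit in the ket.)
-0.1983|00⟩ - 0.459|01⟩ + (0.5549 - 0.5832i)|10⟩ + (-0.2201 + 0.2314i)|11⟩

C-H leaves the control-|0⟩ kets |00⟩, |01⟩ unchanged and applies H to qubit 1 on the control-|1⟩ pair (|10⟩, |11⟩).
H = [[1/√2, 1/√2], [1/√2, -1/√2]].
With a = amp(|10⟩) = (0.2368 - 0.2488i) and b = amp(|11⟩) = (0.548 - 0.576i):
new amp(|10⟩) = (1/√2)·a + (1/√2)·b = (0.5549 - 0.5832i)
new amp(|11⟩) = (1/√2)·a + (-1/√2)·b = (-0.2201 + 0.2314i)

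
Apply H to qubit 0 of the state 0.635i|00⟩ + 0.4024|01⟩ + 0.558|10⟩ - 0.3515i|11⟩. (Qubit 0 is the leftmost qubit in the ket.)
(0.3946 + 0.449i)|00⟩ + (0.2845 - 0.2485i)|01⟩ + (-0.3946 + 0.449i)|10⟩ + (0.2845 + 0.2485i)|11⟩

H on qubit 0 mixes each pair of kets that differ only in qubit 0: amplitudes (a, b) of (|…0…⟩, |…1…⟩) become ((a + b)/√2, (a − b)/√2). Kets absent from the input have amplitude 0.
(|00⟩, |10⟩): (a, b) = (0.635i, 0.558) → ((0.3946 + 0.449i), (-0.3946 + 0.449i))
(|01⟩, |11⟩): (a, b) = (0.4024, -0.3515i) → ((0.2845 - 0.2485i), (0.2845 + 0.2485i))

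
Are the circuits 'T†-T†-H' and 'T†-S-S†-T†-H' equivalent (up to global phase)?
Yes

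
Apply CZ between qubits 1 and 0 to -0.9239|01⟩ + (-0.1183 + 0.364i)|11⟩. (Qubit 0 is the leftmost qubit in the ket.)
-0.9239|01⟩ + (0.1183 - 0.364i)|11⟩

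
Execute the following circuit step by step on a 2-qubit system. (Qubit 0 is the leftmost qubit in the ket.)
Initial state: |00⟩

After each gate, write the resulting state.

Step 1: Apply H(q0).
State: 1/√2|00⟩ + 1/√2|10⟩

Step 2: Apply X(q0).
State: 1/√2|00⟩ + 1/√2|10⟩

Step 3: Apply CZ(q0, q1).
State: 1/√2|00⟩ + 1/√2|10⟩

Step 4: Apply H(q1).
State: 1/2|00⟩ + 1/2|01⟩ + 1/2|10⟩ + 1/2|11⟩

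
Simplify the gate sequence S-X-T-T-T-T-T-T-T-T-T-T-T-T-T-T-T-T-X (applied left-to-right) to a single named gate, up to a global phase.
S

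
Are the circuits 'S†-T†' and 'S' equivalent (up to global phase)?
No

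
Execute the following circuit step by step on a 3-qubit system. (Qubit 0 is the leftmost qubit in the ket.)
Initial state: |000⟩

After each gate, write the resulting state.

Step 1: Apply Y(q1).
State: i|010⟩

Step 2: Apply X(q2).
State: i|011⟩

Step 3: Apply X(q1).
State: i|001⟩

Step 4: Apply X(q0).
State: i|101⟩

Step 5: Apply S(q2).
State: -|101⟩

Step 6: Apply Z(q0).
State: |101⟩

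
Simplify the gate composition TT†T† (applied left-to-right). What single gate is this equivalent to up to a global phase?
T†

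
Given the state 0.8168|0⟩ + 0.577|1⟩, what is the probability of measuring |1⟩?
0.3329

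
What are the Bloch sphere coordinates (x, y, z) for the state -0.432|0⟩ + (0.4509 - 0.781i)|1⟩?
(-0.3896, 0.6748, -0.6266)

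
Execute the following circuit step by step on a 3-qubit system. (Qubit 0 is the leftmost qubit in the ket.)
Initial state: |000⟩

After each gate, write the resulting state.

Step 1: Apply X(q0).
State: |100⟩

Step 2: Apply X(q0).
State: |000⟩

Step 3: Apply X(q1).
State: |010⟩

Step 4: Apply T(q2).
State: |010⟩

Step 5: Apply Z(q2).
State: |010⟩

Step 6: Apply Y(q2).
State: i|011⟩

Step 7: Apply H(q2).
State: (1/√2)i|010⟩ - (1/√2)i|011⟩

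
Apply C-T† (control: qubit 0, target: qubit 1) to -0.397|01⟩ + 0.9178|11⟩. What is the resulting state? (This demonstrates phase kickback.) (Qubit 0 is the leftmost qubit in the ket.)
-0.397|01⟩ + (0.649 - 0.649i)|11⟩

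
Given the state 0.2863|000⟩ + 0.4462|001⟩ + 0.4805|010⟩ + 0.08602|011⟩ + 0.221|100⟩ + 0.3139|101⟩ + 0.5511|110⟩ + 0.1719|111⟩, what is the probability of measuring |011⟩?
0.007399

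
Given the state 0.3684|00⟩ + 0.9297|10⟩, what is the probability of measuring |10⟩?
0.8643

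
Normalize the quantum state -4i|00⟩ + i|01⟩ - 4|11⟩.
-0.6963i|00⟩ + 0.1741i|01⟩ - 0.6963|11⟩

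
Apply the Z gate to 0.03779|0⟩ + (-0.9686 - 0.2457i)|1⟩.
0.03779|0⟩ + (0.9686 + 0.2457i)|1⟩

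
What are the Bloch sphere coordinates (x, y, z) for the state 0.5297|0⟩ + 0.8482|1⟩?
(0.8986, 0, -0.4389)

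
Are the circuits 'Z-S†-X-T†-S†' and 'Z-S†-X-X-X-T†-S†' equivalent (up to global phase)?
Yes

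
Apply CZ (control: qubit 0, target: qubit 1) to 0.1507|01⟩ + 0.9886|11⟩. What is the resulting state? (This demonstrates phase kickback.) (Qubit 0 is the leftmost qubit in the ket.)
0.1507|01⟩ - 0.9886|11⟩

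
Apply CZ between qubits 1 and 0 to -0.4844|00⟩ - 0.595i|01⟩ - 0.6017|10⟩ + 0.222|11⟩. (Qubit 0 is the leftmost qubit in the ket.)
-0.4844|00⟩ - 0.595i|01⟩ - 0.6017|10⟩ - 0.222|11⟩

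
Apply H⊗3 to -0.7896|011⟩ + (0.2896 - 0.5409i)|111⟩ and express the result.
(-0.1768 - 0.1912i)|000⟩ + (0.1768 + 0.1912i)|001⟩ + (0.1768 + 0.1912i)|010⟩ + (-0.1768 - 0.1912i)|011⟩ + (-0.3816 + 0.1912i)|100⟩ + (0.3816 - 0.1912i)|101⟩ + (0.3816 - 0.1912i)|110⟩ + (-0.3816 + 0.1912i)|111⟩

H⊗3 gives amp(|y⟩) = (1/2√2) Σ_x (−1)^(x·y) amp(|x⟩), where x·y is the number of positions in which both x and y have a 1.
|000⟩: (-0.7896 + (0.2896 - 0.5409i))/(2√2) = (-0.1768 - 0.1912i)
|001⟩: (0.7896 - (0.2896 - 0.5409i))/(2√2) = (0.1768 + 0.1912i)
|010⟩: (0.7896 - (0.2896 - 0.5409i))/(2√2) = (0.1768 + 0.1912i)
|011⟩: (-0.7896 + (0.2896 - 0.5409i))/(2√2) = (-0.1768 - 0.1912i)
|100⟩: (-0.7896 - (0.2896 - 0.5409i))/(2√2) = (-0.3816 + 0.1912i)
|101⟩: (0.7896 + (0.2896 - 0.5409i))/(2√2) = (0.3816 - 0.1912i)
|110⟩: (0.7896 + (0.2896 - 0.5409i))/(2√2) = (0.3816 - 0.1912i)
|111⟩: (-0.7896 - (0.2896 - 0.5409i))/(2√2) = (-0.3816 + 0.1912i)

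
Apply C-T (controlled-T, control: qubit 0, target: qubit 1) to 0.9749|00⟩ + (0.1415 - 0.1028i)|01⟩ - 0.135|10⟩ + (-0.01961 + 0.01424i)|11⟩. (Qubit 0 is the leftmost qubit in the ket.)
0.9749|00⟩ + (0.1415 - 0.1028i)|01⟩ - 0.135|10⟩ + (-0.02394 - 0.003797i)|11⟩

C-T leaves the control-|0⟩ kets |00⟩, |01⟩ unchanged and applies T to qubit 1 on the control-|1⟩ pair (|10⟩, |11⟩).
T = [[1, 0], [0, (1/√2 + (1/√2)i)]].
With a = amp(|10⟩) = -0.135 and b = amp(|11⟩) = (-0.01961 + 0.01424i):
new amp(|10⟩) = (1)·a = -0.135
new amp(|11⟩) = (1/√2 + (1/√2)i)·b = (-0.02394 - 0.003797i)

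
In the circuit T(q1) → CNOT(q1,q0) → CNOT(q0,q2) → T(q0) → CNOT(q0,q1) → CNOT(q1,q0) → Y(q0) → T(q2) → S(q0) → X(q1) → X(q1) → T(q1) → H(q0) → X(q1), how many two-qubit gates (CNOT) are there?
4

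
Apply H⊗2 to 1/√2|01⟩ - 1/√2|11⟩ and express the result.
1/√2|10⟩ - 1/√2|11⟩

H⊗2 gives amp(|y⟩) = (1/2) Σ_x (−1)^(x·y) amp(|x⟩), where x·y is the number of positions in which both x and y have a 1.
|00⟩: (1/√2 - 1/√2)/2 = 0
|01⟩: (-1/√2 + 1/√2)/2 = 0
|10⟩: (1/√2 + 1/√2)/2 = 1/√2
|11⟩: (-1/√2 - 1/√2)/2 = -1/√2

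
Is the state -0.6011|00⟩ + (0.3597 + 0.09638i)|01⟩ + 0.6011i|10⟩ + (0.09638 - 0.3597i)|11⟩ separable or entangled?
Separable

Writing the state as a|00⟩ + b|01⟩ + c|10⟩ + d|11⟩, it is a product state iff ad − bc = 0.
Here (a, b, c, d) = (-0.6011, (0.3597 + 0.09638i), 0.6011i, (0.09638 - 0.3597i)): ad − bc = (-0.6011)(0.09638 - 0.3597i) − (0.3597 + 0.09638i)(0.6011i) = 0, so the state is separable.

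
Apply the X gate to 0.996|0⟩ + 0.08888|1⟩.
0.08888|0⟩ + 0.996|1⟩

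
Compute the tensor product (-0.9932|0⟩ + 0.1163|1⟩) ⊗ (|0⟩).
-0.9932|00⟩ + 0.1163|10⟩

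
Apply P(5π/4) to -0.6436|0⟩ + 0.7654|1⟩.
-0.6436|0⟩ + (-0.5412 - 0.5412i)|1⟩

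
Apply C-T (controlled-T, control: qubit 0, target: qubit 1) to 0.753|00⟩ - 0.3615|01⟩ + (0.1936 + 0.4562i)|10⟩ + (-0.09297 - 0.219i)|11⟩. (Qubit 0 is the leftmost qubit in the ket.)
0.753|00⟩ - 0.3615|01⟩ + (0.1936 + 0.4562i)|10⟩ + (0.08912 - 0.2206i)|11⟩

C-T leaves the control-|0⟩ kets |00⟩, |01⟩ unchanged and applies T to qubit 1 on the control-|1⟩ pair (|10⟩, |11⟩).
T = [[1, 0], [0, (1/√2 + (1/√2)i)]].
With a = amp(|10⟩) = (0.1936 + 0.4562i) and b = amp(|11⟩) = (-0.09297 - 0.219i):
new amp(|10⟩) = (1)·a = (0.1936 + 0.4562i)
new amp(|11⟩) = (1/√2 + (1/√2)i)·b = (0.08912 - 0.2206i)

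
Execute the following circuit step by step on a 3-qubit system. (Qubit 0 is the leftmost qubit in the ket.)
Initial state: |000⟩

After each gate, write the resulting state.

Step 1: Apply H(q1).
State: 1/√2|000⟩ + 1/√2|010⟩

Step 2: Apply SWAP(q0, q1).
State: 1/√2|000⟩ + 1/√2|100⟩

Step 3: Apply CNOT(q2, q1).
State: 1/√2|000⟩ + 1/√2|100⟩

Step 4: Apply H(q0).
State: |000⟩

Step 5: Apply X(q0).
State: |100⟩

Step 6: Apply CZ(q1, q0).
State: |100⟩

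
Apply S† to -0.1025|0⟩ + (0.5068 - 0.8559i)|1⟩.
-0.1025|0⟩ + (-0.8559 - 0.5068i)|1⟩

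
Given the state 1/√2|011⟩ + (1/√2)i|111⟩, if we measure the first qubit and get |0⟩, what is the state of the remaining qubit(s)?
|11⟩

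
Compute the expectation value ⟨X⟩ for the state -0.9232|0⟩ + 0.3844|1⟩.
-0.7098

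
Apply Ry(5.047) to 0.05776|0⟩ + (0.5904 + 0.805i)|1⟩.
(-0.3892 - 0.4665i)|0⟩ + (-0.4477 - 0.6561i)|1⟩

Ry(5.047) = [[cos(θ/2), −sin(θ/2)], [sin(θ/2), cos(θ/2)]]; θ = 5.047, cos(θ/2) ≈ -0.814985, sin(θ/2) ≈ 0.579482.
With a = amp(|0⟩) = 0.05776 and b = amp(|1⟩) = (0.5904 + 0.805i):
new amp(|0⟩) = (-0.814985)·a + (-0.579482)·b = (-0.3892 - 0.4665i)
new amp(|1⟩) = (0.579482)·a + (-0.814985)·b = (-0.4477 - 0.6561i)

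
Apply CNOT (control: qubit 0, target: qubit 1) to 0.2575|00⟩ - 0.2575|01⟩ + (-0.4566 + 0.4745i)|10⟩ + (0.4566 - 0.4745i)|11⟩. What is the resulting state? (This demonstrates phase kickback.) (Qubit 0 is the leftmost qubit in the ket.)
0.2575|00⟩ - 0.2575|01⟩ + (0.4566 - 0.4745i)|10⟩ + (-0.4566 + 0.4745i)|11⟩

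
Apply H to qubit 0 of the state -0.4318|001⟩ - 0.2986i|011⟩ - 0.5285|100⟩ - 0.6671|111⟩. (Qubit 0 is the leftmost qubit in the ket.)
-0.3737|000⟩ - 0.3053|001⟩ + (-0.4717 - 0.2111i)|011⟩ + 0.3737|100⟩ - 0.3053|101⟩ + (0.4717 - 0.2111i)|111⟩

H on qubit 0 mixes each pair of kets that differ only in qubit 0: amplitudes (a, b) of (|…0…⟩, |…1…⟩) become ((a + b)/√2, (a − b)/√2). Kets absent from the input have amplitude 0.
(|000⟩, |100⟩): (a, b) = (0, -0.5285) → (-0.3737, 0.3737)
(|001⟩, |101⟩): (a, b) = (-0.4318, 0) → (-0.3053, -0.3053)
(|011⟩, |111⟩): (a, b) = (-0.2986i, -0.6671) → ((-0.4717 - 0.2111i), (0.4717 - 0.2111i))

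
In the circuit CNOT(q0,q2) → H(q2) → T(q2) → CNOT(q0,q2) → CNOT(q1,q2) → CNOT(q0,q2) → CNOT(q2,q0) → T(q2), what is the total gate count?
8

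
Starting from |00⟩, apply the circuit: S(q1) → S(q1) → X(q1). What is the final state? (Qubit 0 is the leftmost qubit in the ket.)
|01⟩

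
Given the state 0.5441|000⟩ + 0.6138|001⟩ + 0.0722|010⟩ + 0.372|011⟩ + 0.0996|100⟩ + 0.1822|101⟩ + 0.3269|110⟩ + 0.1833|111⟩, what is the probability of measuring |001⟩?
0.3768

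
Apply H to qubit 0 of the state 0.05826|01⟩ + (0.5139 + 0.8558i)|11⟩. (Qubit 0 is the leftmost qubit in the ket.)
(0.4046 + 0.6051i)|01⟩ + (-0.3222 - 0.6051i)|11⟩

H on qubit 0 mixes each pair of kets that differ only in qubit 0: amplitudes (a, b) of (|…0…⟩, |…1…⟩) become ((a + b)/√2, (a − b)/√2). Kets absent from the input have amplitude 0.
(|01⟩, |11⟩): (a, b) = (0.05826, (0.5139 + 0.8558i)) → ((0.4046 + 0.6051i), (-0.3222 - 0.6051i))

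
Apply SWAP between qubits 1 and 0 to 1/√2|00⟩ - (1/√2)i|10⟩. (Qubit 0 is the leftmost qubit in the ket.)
1/√2|00⟩ - (1/√2)i|01⟩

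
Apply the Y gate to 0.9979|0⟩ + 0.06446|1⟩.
-0.06446i|0⟩ + 0.9979i|1⟩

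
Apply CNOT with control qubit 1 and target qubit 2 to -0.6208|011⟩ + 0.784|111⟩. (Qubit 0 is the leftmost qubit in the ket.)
-0.6208|010⟩ + 0.784|110⟩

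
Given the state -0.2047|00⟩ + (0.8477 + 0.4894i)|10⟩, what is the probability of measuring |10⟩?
0.9581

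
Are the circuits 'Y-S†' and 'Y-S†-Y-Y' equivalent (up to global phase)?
Yes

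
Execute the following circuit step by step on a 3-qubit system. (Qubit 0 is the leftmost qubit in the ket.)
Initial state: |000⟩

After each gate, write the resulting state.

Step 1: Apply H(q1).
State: 1/√2|000⟩ + 1/√2|010⟩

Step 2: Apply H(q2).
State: 1/2|000⟩ + 1/2|001⟩ + 1/2|010⟩ + 1/2|011⟩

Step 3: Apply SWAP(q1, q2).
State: 1/2|000⟩ + 1/2|001⟩ + 1/2|010⟩ + 1/2|011⟩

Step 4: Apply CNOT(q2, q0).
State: 1/2|000⟩ + 1/2|010⟩ + 1/2|101⟩ + 1/2|111⟩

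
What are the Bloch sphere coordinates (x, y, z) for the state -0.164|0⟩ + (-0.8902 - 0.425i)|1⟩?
(0.292, 0.1394, -0.9462)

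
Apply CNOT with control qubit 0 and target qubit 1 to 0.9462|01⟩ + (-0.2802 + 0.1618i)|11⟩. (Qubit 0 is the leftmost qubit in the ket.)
0.9462|01⟩ + (-0.2802 + 0.1618i)|10⟩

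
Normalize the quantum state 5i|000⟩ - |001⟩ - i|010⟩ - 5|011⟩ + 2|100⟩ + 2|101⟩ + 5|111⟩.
0.5423i|000⟩ - 0.1085|001⟩ - 0.1085i|010⟩ - 0.5423|011⟩ + 0.2169|100⟩ + 0.2169|101⟩ + 0.5423|111⟩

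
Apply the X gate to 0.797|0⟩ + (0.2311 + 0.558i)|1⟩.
(0.2311 + 0.558i)|0⟩ + 0.797|1⟩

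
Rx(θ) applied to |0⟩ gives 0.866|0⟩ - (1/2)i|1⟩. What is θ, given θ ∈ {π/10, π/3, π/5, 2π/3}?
π/3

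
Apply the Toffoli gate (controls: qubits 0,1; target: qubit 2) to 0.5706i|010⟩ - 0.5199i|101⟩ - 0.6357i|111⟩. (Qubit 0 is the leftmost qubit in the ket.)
0.5706i|010⟩ - 0.5199i|101⟩ - 0.6357i|110⟩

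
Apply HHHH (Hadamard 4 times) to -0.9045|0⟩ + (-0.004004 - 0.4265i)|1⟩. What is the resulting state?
-0.9045|0⟩ + (-0.004004 - 0.4265i)|1⟩

H² = I, so an even number of Hadamards cancels: H^4 = I and the state is unchanged.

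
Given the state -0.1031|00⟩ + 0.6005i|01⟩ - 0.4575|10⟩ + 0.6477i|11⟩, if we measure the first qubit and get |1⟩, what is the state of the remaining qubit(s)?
-0.5769|0⟩ + 0.8168i|1⟩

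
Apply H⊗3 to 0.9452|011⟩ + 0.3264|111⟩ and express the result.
0.4496|000⟩ - 0.4496|001⟩ - 0.4496|010⟩ + 0.4496|011⟩ + 0.2188|100⟩ - 0.2188|101⟩ - 0.2188|110⟩ + 0.2188|111⟩

H⊗3 gives amp(|y⟩) = (1/2√2) Σ_x (−1)^(x·y) amp(|x⟩), where x·y is the number of positions in which both x and y have a 1.
|000⟩: (0.9452 + 0.3264)/(2√2) = 0.4496
|001⟩: (-0.9452 - 0.3264)/(2√2) = -0.4496
|010⟩: (-0.9452 - 0.3264)/(2√2) = -0.4496
|011⟩: (0.9452 + 0.3264)/(2√2) = 0.4496
|100⟩: (0.9452 - 0.3264)/(2√2) = 0.2188
|101⟩: (-0.9452 + 0.3264)/(2√2) = -0.2188
|110⟩: (-0.9452 + 0.3264)/(2√2) = -0.2188
|111⟩: (0.9452 - 0.3264)/(2√2) = 0.2188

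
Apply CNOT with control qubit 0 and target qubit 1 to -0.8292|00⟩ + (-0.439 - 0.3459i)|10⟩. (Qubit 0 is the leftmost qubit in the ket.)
-0.8292|00⟩ + (-0.439 - 0.3459i)|11⟩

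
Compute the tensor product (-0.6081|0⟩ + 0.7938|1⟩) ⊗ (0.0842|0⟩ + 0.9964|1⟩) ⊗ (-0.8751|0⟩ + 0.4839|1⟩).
0.04481|000⟩ - 0.02478|001⟩ + 0.5302|010⟩ - 0.2932|011⟩ - 0.05849|100⟩ + 0.03234|101⟩ - 0.6922|110⟩ + 0.3827|111⟩

amp(|b₁b₂…⟩) = product of the factor amplitudes for bits b₁, b₂, …; only kets whose every factor amplitude is nonzero survive.
|000⟩: (-0.6081)(0.0842)(-0.8751) = 0.04481
|001⟩: (-0.6081)(0.0842)(0.4839) = -0.02478
|010⟩: (-0.6081)(0.9964)(-0.8751) = 0.5302
|011⟩: (-0.6081)(0.9964)(0.4839) = -0.2932
|100⟩: (0.7938)(0.0842)(-0.8751) = -0.05849
|101⟩: (0.7938)(0.0842)(0.4839) = 0.03234
|110⟩: (0.7938)(0.9964)(-0.8751) = -0.6922
|111⟩: (0.7938)(0.9964)(0.4839) = 0.3827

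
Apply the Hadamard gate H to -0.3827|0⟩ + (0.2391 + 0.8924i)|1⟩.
(-0.1015 + 0.631i)|0⟩ + (-0.4397 - 0.631i)|1⟩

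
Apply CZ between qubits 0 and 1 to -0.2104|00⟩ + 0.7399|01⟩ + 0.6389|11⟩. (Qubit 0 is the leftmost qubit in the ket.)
-0.2104|00⟩ + 0.7399|01⟩ - 0.6389|11⟩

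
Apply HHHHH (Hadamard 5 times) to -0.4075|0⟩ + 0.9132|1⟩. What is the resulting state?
0.3576|0⟩ - 0.9339|1⟩

H² = I, so H^5 = H: a single Hadamard. With (a, b) = (-0.4075, 0.9132), H gives ((a + b)/√2, (a − b)/√2) = (0.3576, -0.9339).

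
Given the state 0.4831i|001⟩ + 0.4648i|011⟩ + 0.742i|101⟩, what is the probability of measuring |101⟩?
0.5506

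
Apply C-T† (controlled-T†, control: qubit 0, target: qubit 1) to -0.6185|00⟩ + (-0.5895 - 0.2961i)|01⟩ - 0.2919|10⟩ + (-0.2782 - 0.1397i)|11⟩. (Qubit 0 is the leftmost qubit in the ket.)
-0.6185|00⟩ + (-0.5895 - 0.2961i)|01⟩ - 0.2919|10⟩ + (-0.2955 + 0.09793i)|11⟩

C-T† leaves the control-|0⟩ kets |00⟩, |01⟩ unchanged and applies T† to qubit 1 on the control-|1⟩ pair (|10⟩, |11⟩).
T† = [[1, 0], [0, (1/√2 - (1/√2)i)]].
With a = amp(|10⟩) = -0.2919 and b = amp(|11⟩) = (-0.2782 - 0.1397i):
new amp(|10⟩) = (1)·a = -0.2919
new amp(|11⟩) = (1/√2 - (1/√2)i)·b = (-0.2955 + 0.09793i)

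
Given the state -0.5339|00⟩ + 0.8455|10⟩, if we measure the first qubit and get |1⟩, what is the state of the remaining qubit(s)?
|0⟩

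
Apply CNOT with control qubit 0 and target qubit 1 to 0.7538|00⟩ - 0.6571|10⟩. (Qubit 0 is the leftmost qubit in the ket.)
0.7538|00⟩ - 0.6571|11⟩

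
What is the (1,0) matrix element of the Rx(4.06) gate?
-0.8964i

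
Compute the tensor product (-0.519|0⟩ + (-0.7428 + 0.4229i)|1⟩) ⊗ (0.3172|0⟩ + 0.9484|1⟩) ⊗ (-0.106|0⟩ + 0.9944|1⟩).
0.01745|000⟩ - 0.1637|001⟩ + 0.05218|010⟩ - 0.4895|011⟩ + (0.02498 - 0.01422i)|100⟩ + (-0.2343 + 0.1334i)|101⟩ + (0.07467 - 0.04251i)|110⟩ + (-0.7005 + 0.3988i)|111⟩

amp(|b₁b₂…⟩) = product of the factor amplitudes for bits b₁, b₂, …; only kets whose every factor amplitude is nonzero survive.
|000⟩: (-0.519)(0.3172)(-0.106) = 0.01745
|001⟩: (-0.519)(0.3172)(0.9944) = -0.1637
|010⟩: (-0.519)(0.9484)(-0.106) = 0.05218
|011⟩: (-0.519)(0.9484)(0.9944) = -0.4895
|100⟩: (-0.7428 + 0.4229i)(0.3172)(-0.106) = (0.02498 - 0.01422i)
|101⟩: (-0.7428 + 0.4229i)(0.3172)(0.9944) = (-0.2343 + 0.1334i)
|110⟩: (-0.7428 + 0.4229i)(0.9484)(-0.106) = (0.07467 - 0.04251i)
|111⟩: (-0.7428 + 0.4229i)(0.9484)(0.9944) = (-0.7005 + 0.3988i)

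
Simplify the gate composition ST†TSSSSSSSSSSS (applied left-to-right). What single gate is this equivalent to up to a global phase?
I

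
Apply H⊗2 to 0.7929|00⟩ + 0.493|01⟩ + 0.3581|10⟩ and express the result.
0.822|00⟩ + 0.329|01⟩ + 0.4639|10⟩ - 0.0291|11⟩

H⊗2 gives amp(|y⟩) = (1/2) Σ_x (−1)^(x·y) amp(|x⟩), where x·y is the number of positions in which both x and y have a 1.
|00⟩: (0.7929 + 0.493 + 0.3581)/2 = 0.822
|01⟩: (0.7929 - 0.493 + 0.3581)/2 = 0.329
|10⟩: (0.7929 + 0.493 - 0.3581)/2 = 0.4639
|11⟩: (0.7929 - 0.493 - 0.3581)/2 = -0.0291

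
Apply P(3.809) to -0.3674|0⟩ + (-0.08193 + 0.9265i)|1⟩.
-0.3674|0⟩ + (0.6378 - 0.677i)|1⟩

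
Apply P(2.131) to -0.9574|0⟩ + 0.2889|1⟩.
-0.9574|0⟩ + (-0.1535 + 0.2447i)|1⟩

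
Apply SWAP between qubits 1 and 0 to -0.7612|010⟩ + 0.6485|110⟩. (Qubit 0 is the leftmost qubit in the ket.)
-0.7612|100⟩ + 0.6485|110⟩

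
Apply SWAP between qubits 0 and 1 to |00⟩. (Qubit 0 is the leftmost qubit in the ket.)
|00⟩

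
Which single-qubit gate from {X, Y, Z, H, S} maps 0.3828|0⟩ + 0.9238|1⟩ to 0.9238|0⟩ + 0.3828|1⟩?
X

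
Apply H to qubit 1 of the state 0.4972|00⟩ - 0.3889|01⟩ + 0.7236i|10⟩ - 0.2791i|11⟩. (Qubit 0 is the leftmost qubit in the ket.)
0.07658|00⟩ + 0.6266|01⟩ + 0.3143i|10⟩ + 0.709i|11⟩

H on qubit 1 mixes each pair of kets that differ only in qubit 1: amplitudes (a, b) of (|…0…⟩, |…1…⟩) become ((a + b)/√2, (a − b)/√2). Kets absent from the input have amplitude 0.
(|00⟩, |01⟩): (a, b) = (0.4972, -0.3889) → (0.07658, 0.6266)
(|10⟩, |11⟩): (a, b) = (0.7236i, -0.2791i) → (0.3143i, 0.709i)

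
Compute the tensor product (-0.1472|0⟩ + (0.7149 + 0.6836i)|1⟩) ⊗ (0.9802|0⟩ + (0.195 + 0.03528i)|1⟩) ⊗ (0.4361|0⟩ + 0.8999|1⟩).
-0.06292|000⟩ - 0.1298|001⟩ + (-0.01252 - 0.002265i)|010⟩ + (-0.02583 - 0.004673i)|011⟩ + (0.3056 + 0.2922i)|100⟩ + (0.6306 + 0.603i)|101⟩ + (0.05028 + 0.06913i)|110⟩ + (0.1037 + 0.1427i)|111⟩

amp(|b₁b₂…⟩) = product of the factor amplitudes for bits b₁, b₂, …; only kets whose every factor amplitude is nonzero survive.
|000⟩: (-0.1472)(0.9802)(0.4361) = -0.06292
|001⟩: (-0.1472)(0.9802)(0.8999) = -0.1298
|010⟩: (-0.1472)(0.195 + 0.03528i)(0.4361) = (-0.01252 - 0.002265i)
|011⟩: (-0.1472)(0.195 + 0.03528i)(0.8999) = (-0.02583 - 0.004673i)
|100⟩: (0.7149 + 0.6836i)(0.9802)(0.4361) = (0.3056 + 0.2922i)
|101⟩: (0.7149 + 0.6836i)(0.9802)(0.8999) = (0.6306 + 0.603i)
|110⟩: (0.7149 + 0.6836i)(0.195 + 0.03528i)(0.4361) = (0.05028 + 0.06913i)
|111⟩: (0.7149 + 0.6836i)(0.195 + 0.03528i)(0.8999) = (0.1037 + 0.1427i)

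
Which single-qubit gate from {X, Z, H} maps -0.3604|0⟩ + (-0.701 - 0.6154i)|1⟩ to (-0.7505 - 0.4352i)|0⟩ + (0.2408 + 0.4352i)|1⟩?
H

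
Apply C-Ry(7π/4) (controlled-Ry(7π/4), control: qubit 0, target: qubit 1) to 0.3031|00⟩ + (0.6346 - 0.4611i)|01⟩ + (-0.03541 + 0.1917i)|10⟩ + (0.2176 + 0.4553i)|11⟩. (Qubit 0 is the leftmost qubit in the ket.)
0.3031|00⟩ + (0.6346 - 0.4611i)|01⟩ + (-0.05056 - 0.3513i)|10⟩ + (-0.2146 - 0.3473i)|11⟩

C-Ry(7π/4) leaves the control-|0⟩ kets |00⟩, |01⟩ unchanged and applies Ry(7π/4) to qubit 1 on the control-|1⟩ pair (|10⟩, |11⟩).
Ry(7π/4) = [[cos(θ/2), −sin(θ/2)], [sin(θ/2), cos(θ/2)]]; θ = 7π/4, cos(θ/2) ≈ -0.92388, sin(θ/2) ≈ 0.382683.
With a = amp(|10⟩) = (-0.03541 + 0.1917i) and b = amp(|11⟩) = (0.2176 + 0.4553i):
new amp(|10⟩) = (-0.92388)·a + (-0.382683)·b = (-0.05056 - 0.3513i)
new amp(|11⟩) = (0.382683)·a + (-0.92388)·b = (-0.2146 - 0.3473i)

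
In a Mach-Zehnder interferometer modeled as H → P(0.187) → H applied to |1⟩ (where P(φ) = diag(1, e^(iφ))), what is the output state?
(0.008717 - 0.09296i)|0⟩ + (0.9913 + 0.09296i)|1⟩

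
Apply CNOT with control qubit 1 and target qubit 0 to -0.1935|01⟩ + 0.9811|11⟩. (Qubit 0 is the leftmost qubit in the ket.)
0.9811|01⟩ - 0.1935|11⟩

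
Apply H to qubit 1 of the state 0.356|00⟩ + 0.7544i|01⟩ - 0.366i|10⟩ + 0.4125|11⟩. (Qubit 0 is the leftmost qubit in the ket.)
(0.2517 + 0.5334i)|00⟩ + (0.2517 - 0.5334i)|01⟩ + (0.2917 - 0.2588i)|10⟩ + (-0.2917 - 0.2588i)|11⟩

H on qubit 1 mixes each pair of kets that differ only in qubit 1: amplitudes (a, b) of (|…0…⟩, |…1…⟩) become ((a + b)/√2, (a − b)/√2). Kets absent from the input have amplitude 0.
(|00⟩, |01⟩): (a, b) = (0.356, 0.7544i) → ((0.2517 + 0.5334i), (0.2517 - 0.5334i))
(|10⟩, |11⟩): (a, b) = (-0.366i, 0.4125) → ((0.2917 - 0.2588i), (-0.2917 - 0.2588i))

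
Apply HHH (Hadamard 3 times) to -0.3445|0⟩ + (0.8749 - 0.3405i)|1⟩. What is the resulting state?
(0.375 - 0.2408i)|0⟩ + (-0.8622 + 0.2408i)|1⟩

H² = I, so H^3 = H: a single Hadamard. With (a, b) = (-0.3445, (0.8749 - 0.3405i)), H gives ((a + b)/√2, (a − b)/√2) = ((0.375 - 0.2408i), (-0.8622 + 0.2408i)).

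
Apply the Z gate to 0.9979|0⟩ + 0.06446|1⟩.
0.9979|0⟩ - 0.06446|1⟩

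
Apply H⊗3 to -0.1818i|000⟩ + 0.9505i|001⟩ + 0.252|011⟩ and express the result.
(0.0891 + 0.2718i)|000⟩ + (-0.0891 - 0.4003i)|001⟩ + (-0.0891 + 0.2718i)|010⟩ + (0.0891 - 0.4003i)|011⟩ + (0.0891 + 0.2718i)|100⟩ + (-0.0891 - 0.4003i)|101⟩ + (-0.0891 + 0.2718i)|110⟩ + (0.0891 - 0.4003i)|111⟩

H⊗3 gives amp(|y⟩) = (1/2√2) Σ_x (−1)^(x·y) amp(|x⟩), where x·y is the number of positions in which both x and y have a 1.
|000⟩: (-0.1818i + 0.9505i + 0.252)/(2√2) = (0.0891 + 0.2718i)
|001⟩: (-0.1818i - 0.9505i - 0.252)/(2√2) = (-0.0891 - 0.4003i)
|010⟩: (-0.1818i + 0.9505i - 0.252)/(2√2) = (-0.0891 + 0.2718i)
|011⟩: (-0.1818i - 0.9505i + 0.252)/(2√2) = (0.0891 - 0.4003i)
|100⟩: (-0.1818i + 0.9505i + 0.252)/(2√2) = (0.0891 + 0.2718i)
|101⟩: (-0.1818i - 0.9505i - 0.252)/(2√2) = (-0.0891 - 0.4003i)
|110⟩: (-0.1818i + 0.9505i - 0.252)/(2√2) = (-0.0891 + 0.2718i)
|111⟩: (-0.1818i - 0.9505i + 0.252)/(2√2) = (0.0891 - 0.4003i)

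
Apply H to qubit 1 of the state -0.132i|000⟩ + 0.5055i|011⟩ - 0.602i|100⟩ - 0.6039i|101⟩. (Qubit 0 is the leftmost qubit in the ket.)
-0.09334i|000⟩ + 0.3574i|001⟩ - 0.09334i|010⟩ - 0.3574i|011⟩ - 0.4257i|100⟩ - 0.427i|101⟩ - 0.4257i|110⟩ - 0.427i|111⟩

H on qubit 1 mixes each pair of kets that differ only in qubit 1: amplitudes (a, b) of (|…0…⟩, |…1…⟩) become ((a + b)/√2, (a − b)/√2). Kets absent from the input have amplitude 0.
(|000⟩, |010⟩): (a, b) = (-0.132i, 0) → (-0.09334i, -0.09334i)
(|001⟩, |011⟩): (a, b) = (0, 0.5055i) → (0.3574i, -0.3574i)
(|100⟩, |110⟩): (a, b) = (-0.602i, 0) → (-0.4257i, -0.4257i)
(|101⟩, |111⟩): (a, b) = (-0.6039i, 0) → (-0.427i, -0.427i)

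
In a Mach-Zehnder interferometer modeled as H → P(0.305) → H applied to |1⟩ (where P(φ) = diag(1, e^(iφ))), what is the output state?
(0.02308 - 0.1501i)|0⟩ + (0.9769 + 0.1501i)|1⟩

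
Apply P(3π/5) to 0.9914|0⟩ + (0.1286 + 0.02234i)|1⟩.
0.9914|0⟩ + (-0.06099 + 0.1154i)|1⟩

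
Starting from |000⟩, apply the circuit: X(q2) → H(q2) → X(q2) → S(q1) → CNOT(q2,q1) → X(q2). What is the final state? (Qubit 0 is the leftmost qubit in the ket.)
-1/√2|001⟩ + 1/√2|010⟩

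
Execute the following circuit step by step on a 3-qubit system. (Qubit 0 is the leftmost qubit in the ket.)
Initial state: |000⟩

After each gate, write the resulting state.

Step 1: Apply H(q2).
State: 1/√2|000⟩ + 1/√2|001⟩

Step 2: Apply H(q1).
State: 1/2|000⟩ + 1/2|001⟩ + 1/2|010⟩ + 1/2|011⟩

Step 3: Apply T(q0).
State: 1/2|000⟩ + 1/2|001⟩ + 1/2|010⟩ + 1/2|011⟩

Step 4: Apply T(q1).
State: 1/2|000⟩ + 1/2|001⟩ + (1/√8 + (1/√8)i)|010⟩ + (1/√8 + (1/√8)i)|011⟩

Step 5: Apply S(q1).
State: 1/2|000⟩ + 1/2|001⟩ + (-1/√8 + (1/√8)i)|010⟩ + (-1/√8 + (1/√8)i)|011⟩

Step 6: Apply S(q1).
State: 1/2|000⟩ + 1/2|001⟩ + (-1/√8 - (1/√8)i)|010⟩ + (-1/√8 - (1/√8)i)|011⟩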